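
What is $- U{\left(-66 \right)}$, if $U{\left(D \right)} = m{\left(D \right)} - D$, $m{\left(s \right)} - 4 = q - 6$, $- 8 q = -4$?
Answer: $- \frac{129}{2} \approx -64.5$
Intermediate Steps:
$q = \frac{1}{2}$ ($q = \left(- \frac{1}{8}\right) \left(-4\right) = \frac{1}{2} \approx 0.5$)
$m{\left(s \right)} = - \frac{3}{2}$ ($m{\left(s \right)} = 4 + \left(\frac{1}{2} - 6\right) = 4 - \frac{11}{2} = - \frac{3}{2}$)
$U{\left(D \right)} = - \frac{3}{2} - D$
$- U{\left(-66 \right)} = - (- \frac{3}{2} - -66) = - (- \frac{3}{2} + 66) = \left(-1\right) \frac{129}{2} = - \frac{129}{2}$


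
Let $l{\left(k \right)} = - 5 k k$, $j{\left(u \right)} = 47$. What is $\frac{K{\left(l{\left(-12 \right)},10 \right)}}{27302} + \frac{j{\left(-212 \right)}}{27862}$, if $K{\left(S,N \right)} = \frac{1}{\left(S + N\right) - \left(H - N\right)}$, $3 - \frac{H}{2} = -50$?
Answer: $\frac{517113251}{306557394572} \approx 0.0016868$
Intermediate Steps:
$H = 106$ ($H = 6 - -100 = 6 + 100 = 106$)
$l{\left(k \right)} = - 5 k^{2}$
$K{\left(S,N \right)} = \frac{1}{-106 + S + 2 N}$ ($K{\left(S,N \right)} = \frac{1}{\left(S + N\right) + \left(N - 106\right)} = \frac{1}{\left(N + S\right) + \left(N - 106\right)} = \frac{1}{\left(N + S\right) + \left(-106 + N\right)} = \frac{1}{-106 + S + 2 N}$)
$\frac{K{\left(l{\left(-12 \right)},10 \right)}}{27302} + \frac{j{\left(-212 \right)}}{27862} = \frac{1}{\left(-106 - 5 \left(-12\right)^{2} + 2 \cdot 10\right) 27302} + \frac{47}{27862} = \frac{1}{-106 - 720 + 20} \cdot \frac{1}{27302} + 47 \cdot \frac{1}{27862} = \frac{1}{-106 - 720 + 20} \cdot \frac{1}{27302} + \frac{47}{27862} = \frac{1}{-806} \cdot \frac{1}{27302} + \frac{47}{27862} = \left(- \frac{1}{806}\right) \frac{1}{27302} + \frac{47}{27862} = - \frac{1}{22005412} + \frac{47}{27862} = \frac{517113251}{306557394572}$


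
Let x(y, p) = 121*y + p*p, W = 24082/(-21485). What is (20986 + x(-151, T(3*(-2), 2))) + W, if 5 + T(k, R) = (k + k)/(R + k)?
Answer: 58393633/21485 ≈ 2717.9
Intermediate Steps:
T(k, R) = -5 + 2*k/(R + k) (T(k, R) = -5 + (k + k)/(R + k) = -5 + (2*k)/(R + k) = -5 + 2*k/(R + k))
W = -24082/21485 (W = 24082*(-1/21485) = -24082/21485 ≈ -1.1209)
x(y, p) = p**2 + 121*y (x(y, p) = 121*y + p**2 = p**2 + 121*y)
(20986 + x(-151, T(3*(-2), 2))) + W = (20986 + (((-5*2 - 9*(-2))/(2 + 3*(-2)))**2 + 121*(-151))) - 24082/21485 = (20986 + (((-10 - 3*(-6))/(2 - 6))**2 - 18271)) - 24082/21485 = (20986 + (((-10 + 18)/(-4))**2 - 18271)) - 24082/21485 = (20986 + ((-1/4*8)**2 - 18271)) - 24082/21485 = (20986 + ((-2)**2 - 18271)) - 24082/21485 = (20986 + (4 - 18271)) - 24082/21485 = (20986 - 18267) - 24082/21485 = 2719 - 24082/21485 = 58393633/21485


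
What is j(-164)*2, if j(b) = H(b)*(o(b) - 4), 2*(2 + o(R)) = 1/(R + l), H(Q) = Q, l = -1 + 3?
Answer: 159490/81 ≈ 1969.0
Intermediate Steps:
l = 2
o(R) = -2 + 1/(2*(2 + R)) (o(R) = -2 + 1/(2*(R + 2)) = -2 + 1/(2*(2 + R)))
j(b) = b*(-4 + (-7 - 4*b)/(2*(2 + b))) (j(b) = b*((-7 - 4*b)/(2*(2 + b)) - 4) = b*(-4 + (-7 - 4*b)/(2*(2 + b))))
j(-164)*2 = -1*(-164)*(23 + 12*(-164))/(4 + 2*(-164))*2 = -1*(-164)*(23 - 1968)/(4 - 328)*2 = -1*(-164)*(-1945)/(-324)*2 = -1*(-164)*(-1/324)*(-1945)*2 = (79745/81)*2 = 159490/81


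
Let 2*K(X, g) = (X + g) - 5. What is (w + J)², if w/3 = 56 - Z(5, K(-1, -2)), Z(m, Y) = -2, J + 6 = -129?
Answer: 1521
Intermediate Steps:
K(X, g) = -5/2 + X/2 + g/2 (K(X, g) = ((X + g) - 5)/2 = (-5 + X + g)/2 = -5/2 + X/2 + g/2)
J = -135 (J = -6 - 129 = -135)
w = 174 (w = 3*(56 - 1*(-2)) = 3*(56 + 2) = 3*58 = 174)
(w + J)² = (174 - 135)² = 39² = 1521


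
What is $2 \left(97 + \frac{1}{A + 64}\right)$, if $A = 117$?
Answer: $\frac{35116}{181} \approx 194.01$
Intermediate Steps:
$2 \left(97 + \frac{1}{A + 64}\right) = 2 \left(97 + \frac{1}{117 + 64}\right) = 2 \left(97 + \frac{1}{181}\right) = 2 \cdot \frac{17558}{181} = \frac{35116}{181}$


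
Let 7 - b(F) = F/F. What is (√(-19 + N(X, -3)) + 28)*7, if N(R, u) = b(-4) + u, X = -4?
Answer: 196 + 28*I ≈ 196.0 + 28.0*I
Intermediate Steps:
b(F) = 6 (b(F) = 7 - F/F = 7 - 1*1 = 7 - 1 = 6)
N(R, u) = 6 + u
(√(-19 + N(X, -3)) + 28)*7 = (√(-19 + (6 - 3)) + 28)*7 = (√(-19 + 3) + 28)*7 = (√(-16) + 28)*7 = (4*I + 28)*7 = (28 + 4*I)*7 = 196 + 28*I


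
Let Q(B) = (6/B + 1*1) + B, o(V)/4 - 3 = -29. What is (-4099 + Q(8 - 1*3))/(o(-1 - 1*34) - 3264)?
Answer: 20459/16840 ≈ 1.2149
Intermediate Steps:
o(V) = -104 (o(V) = 12 + 4*(-29) = 12 - 116 = -104)
Q(B) = 1 + B + 6/B (Q(B) = (6/B + 1) + B = (1 + 6/B) + B = 1 + B + 6/B)
(-4099 + Q(8 - 1*3))/(o(-1 - 1*34) - 3264) = (-4099 + (1 + (8 - 1*3) + 6/(8 - 1*3)))/(-104 - 3264) = (-4099 + (1 + (8 - 3) + 6/(8 - 3)))/(-3368) = (-4099 + (1 + 5 + 6/5))*(-1/3368) = (-4099 + 36/5)*(-1/3368) = -20459/5*(-1/3368) = 20459/16840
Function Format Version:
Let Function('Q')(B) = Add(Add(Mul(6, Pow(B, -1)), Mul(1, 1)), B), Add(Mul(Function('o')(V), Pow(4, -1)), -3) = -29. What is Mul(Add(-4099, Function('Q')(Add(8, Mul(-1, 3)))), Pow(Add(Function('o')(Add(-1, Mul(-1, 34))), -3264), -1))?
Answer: Rational(20459, 16840) ≈ 1.2149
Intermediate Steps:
Function('o')(V) = -104 (Function('o')(V) = Add(12, Mul(4, -29)) = Add(12, -116) = -104)
Function('Q')(B) = Add(1, B, Mul(6, Pow(B, -1))) (Function('Q')(B) = Add(Add(Mul(6, Pow(B, -1)), 1), B) = Add(Add(1, Mul(6, Pow(B, -1))), B) = Add(1, B, Mul(6, Pow(B, -1))))
Mul(Add(-4099, Function('Q')(Add(8, Mul(-1, 3)))), Pow(Add(Function('o')(Add(-1, Mul(-1, 34))), -3264), -1)) = Mul(Add(-4099, Add(1, Add(8, Mul(-1, 3)), Mul(6, Pow(Add(8, Mul(-1, 3)), -1)))), Pow(Add(-104, -3264), -1)) = Mul(Add(-4099, Add(1, Add(8, -3), Mul(6, Pow(Add(8, -3), -1)))), Pow(-3368, -1)) = Mul(Add(-4099, Add(1, 5, Mul(6, Pow(5, -1)))), Rational(-1, 3368)) = Mul(Add(-4099, Add(1, 5, Mul(6, Rational(1, 5)))), Rational(-1, 3368)) = Mul(Add(-4099, Add(1, 5, Rational(6, 5))), Rational(-1, 3368)) = Mul(Add(-4099, Rational(36, 5)), Rational(-1, 3368)) = Mul(Rational(-20459, 5), Rational(-1, 3368)) = Rational(20459, 16840)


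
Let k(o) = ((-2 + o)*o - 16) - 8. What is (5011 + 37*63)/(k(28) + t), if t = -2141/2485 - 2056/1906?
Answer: 17387361110/1662621367 ≈ 10.458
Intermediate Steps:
t = -4594953/2368205 (t = -2141*1/2485 - 2056*1/1906 = -2141/2485 - 1028/953 = -4594953/2368205 ≈ -1.9403)
k(o) = -24 + o*(-2 + o) (k(o) = (o*(-2 + o) - 16) - 8 = (-16 + o*(-2 + o)) - 8 = -24 + o*(-2 + o))
(5011 + 37*63)/(k(28) + t) = (5011 + 37*63)/((-24 + 28**2 - 2*28) - 4594953/2368205) = (5011 + 2331)/((-24 + 784 - 56) - 4594953/2368205) = 7342/(704 - 4594953/2368205) = 7342/(1662621367/2368205) = 7342*(2368205/1662621367) = 17387361110/1662621367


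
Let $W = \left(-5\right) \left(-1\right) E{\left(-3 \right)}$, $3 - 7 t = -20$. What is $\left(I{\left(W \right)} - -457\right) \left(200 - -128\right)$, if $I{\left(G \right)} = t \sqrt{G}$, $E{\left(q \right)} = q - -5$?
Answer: $149896 + \frac{7544 \sqrt{10}}{7} \approx 1.533 \cdot 10^{5}$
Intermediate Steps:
$t = \frac{23}{7}$ ($t = \frac{3}{7} - - \frac{20}{7} = \frac{3}{7} + \frac{20}{7} = \frac{23}{7} \approx 3.2857$)
$E{\left(q \right)} = 5 + q$ ($E{\left(q \right)} = q + 5 = 5 + q$)
$W = 10$ ($W = \left(-5\right) \left(-1\right) \left(5 - 3\right) = 5 \cdot 2 = 10$)
$I{\left(G \right)} = \frac{23 \sqrt{G}}{7}$
$\left(I{\left(W \right)} - -457\right) \left(200 - -128\right) = \left(\frac{23 \sqrt{10}}{7} - -457\right) \left(200 - -128\right) = \left(\frac{23 \sqrt{10}}{7} + 457\right) \left(200 + 128\right) = \left(457 + \frac{23 \sqrt{10}}{7}\right) 328 = 149896 + \frac{7544 \sqrt{10}}{7}$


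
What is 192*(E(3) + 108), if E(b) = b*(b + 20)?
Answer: 33984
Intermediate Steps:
E(b) = b*(20 + b)
192*(E(3) + 108) = 192*(3*(20 + 3) + 108) = 192*(3*23 + 108) = 192*(69 + 108) = 192*177 = 33984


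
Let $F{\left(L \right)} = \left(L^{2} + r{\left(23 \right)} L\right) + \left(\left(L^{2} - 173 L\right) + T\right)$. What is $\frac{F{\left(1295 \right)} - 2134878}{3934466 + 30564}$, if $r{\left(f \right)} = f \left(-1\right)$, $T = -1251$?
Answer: $\frac{964101}{3965030} \approx 0.24315$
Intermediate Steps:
$r{\left(f \right)} = - f$
$F{\left(L \right)} = -1251 - 196 L + 2 L^{2}$ ($F{\left(L \right)} = \left(L^{2} + \left(-1\right) 23 L\right) - \left(1251 - L^{2} + 173 L\right) = \left(L^{2} - 23 L\right) - \left(1251 - L^{2} + 173 L\right) = -1251 - 196 L + 2 L^{2}$)
$\frac{F{\left(1295 \right)} - 2134878}{3934466 + 30564} = \frac{\left(-1251 - 253820 + 2 \cdot 1295^{2}\right) - 2134878}{3934466 + 30564} = \frac{\left(-1251 - 253820 + 2 \cdot 1677025\right) - 2134878}{3965030} = \left(\left(-1251 - 253820 + 3354050\right) - 2134878\right) \frac{1}{3965030} = \left(3098979 - 2134878\right) \frac{1}{3965030} = 964101 \cdot \frac{1}{3965030} = \frac{964101}{3965030}$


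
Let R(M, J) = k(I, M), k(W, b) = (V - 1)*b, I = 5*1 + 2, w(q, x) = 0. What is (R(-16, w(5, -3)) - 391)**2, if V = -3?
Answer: 106929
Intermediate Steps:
I = 7 (I = 5 + 2 = 7)
k(W, b) = -4*b (k(W, b) = (-3 - 1)*b = -4*b)
R(M, J) = -4*M
(R(-16, w(5, -3)) - 391)**2 = (-4*(-16) - 391)**2 = (64 - 391)**2 = (-327)**2 = 106929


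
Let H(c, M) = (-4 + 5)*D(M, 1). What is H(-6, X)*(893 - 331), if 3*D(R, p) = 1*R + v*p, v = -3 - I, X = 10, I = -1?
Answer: 4496/3 ≈ 1498.7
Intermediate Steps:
v = -2 (v = -3 - 1*(-1) = -3 + 1 = -2)
D(R, p) = -2*p/3 + R/3 (D(R, p) = (1*R - 2*p)/3 = (R - 2*p)/3 = -2*p/3 + R/3)
H(c, M) = -⅔ + M/3 (H(c, M) = (-4 + 5)*(-⅔*1 + M/3) = 1*(-⅔ + M/3) = -⅔ + M/3)
H(-6, X)*(893 - 331) = (-⅔ + (⅓)*10)*(893 - 331) = (-⅔ + 10/3)*562 = (8/3)*562 = 4496/3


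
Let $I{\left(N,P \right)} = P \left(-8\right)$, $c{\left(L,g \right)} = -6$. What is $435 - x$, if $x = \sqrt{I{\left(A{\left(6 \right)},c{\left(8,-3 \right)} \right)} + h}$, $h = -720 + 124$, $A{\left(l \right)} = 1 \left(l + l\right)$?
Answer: $435 - 2 i \sqrt{137} \approx 435.0 - 23.409 i$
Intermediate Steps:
$A{\left(l \right)} = 2 l$ ($A{\left(l \right)} = 1 \cdot 2 l = 2 l$)
$I{\left(N,P \right)} = - 8 P$
$h = -596$
$x = 2 i \sqrt{137}$ ($x = \sqrt{\left(-8\right) \left(-6\right) - 596} = \sqrt{48 - 596} = \sqrt{-548} = 2 i \sqrt{137} \approx 23.409 i$)
$435 - x = 435 - 2 i \sqrt{137}$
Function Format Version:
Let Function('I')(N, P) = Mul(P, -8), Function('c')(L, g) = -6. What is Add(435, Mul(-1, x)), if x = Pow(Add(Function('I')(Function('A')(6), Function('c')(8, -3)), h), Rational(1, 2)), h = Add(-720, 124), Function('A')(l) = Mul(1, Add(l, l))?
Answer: Add(435, Mul(-2, I, Pow(137, Rational(1, 2)))) ≈ Add(435.00, Mul(-23.409, I))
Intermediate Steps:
Function('A')(l) = Mul(2, l) (Function('A')(l) = Mul(1, Mul(2, l)) = Mul(2, l))
Function('I')(N, P) = Mul(-8, P)
h = -596
x = Mul(2, I, Pow(137, Rational(1, 2))) (x = Pow(Add(Mul(-8, -6), -596), Rational(1, 2)) = Pow(Add(48, -596), Rational(1, 2)) = Pow(-548, Rational(1, 2)) = Mul(2, I, Pow(137, Rational(1, 2))) ≈ Mul(23.409, I))
Add(435, Mul(-1, x)) = Add(435, Mul(-1, Mul(2, I, Pow(137, Rational(1, 2))))) = Add(435, Mul(-2, I, Pow(137, Rational(1, 2))))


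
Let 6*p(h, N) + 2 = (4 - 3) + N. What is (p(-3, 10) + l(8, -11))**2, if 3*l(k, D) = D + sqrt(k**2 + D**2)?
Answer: 101/4 - 13*sqrt(185)/9 ≈ 5.6034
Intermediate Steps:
p(h, N) = -1/6 + N/6 (p(h, N) = -1/3 + ((4 - 3) + N)/6 = -1/3 + (1 + N)/6 = -1/3 + (1/6 + N/6) = -1/6 + N/6)
l(k, D) = D/3 + sqrt(D**2 + k**2)/3 (l(k, D) = (D + sqrt(k**2 + D**2))/3 = (D + sqrt(D**2 + k**2))/3 = D/3 + sqrt(D**2 + k**2)/3)
(p(-3, 10) + l(8, -11))**2 = ((-1/6 + (1/6)*10) + ((1/3)*(-11) + sqrt((-11)**2 + 8**2)/3))**2 = ((-1/6 + 5/3) + (-11/3 + sqrt(121 + 64)/3))**2 = (3/2 + (-11/3 + sqrt(185)/3))**2 = (-13/6 + sqrt(185)/3)**2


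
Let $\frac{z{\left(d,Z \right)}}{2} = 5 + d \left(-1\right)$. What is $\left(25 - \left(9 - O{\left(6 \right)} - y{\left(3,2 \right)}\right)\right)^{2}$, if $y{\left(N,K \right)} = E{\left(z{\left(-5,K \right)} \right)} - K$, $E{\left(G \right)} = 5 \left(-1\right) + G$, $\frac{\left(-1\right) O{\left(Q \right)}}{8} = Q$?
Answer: $361$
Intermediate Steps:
$z{\left(d,Z \right)} = 10 - 2 d$ ($z{\left(d,Z \right)} = 2 \left(5 + d \left(-1\right)\right) = 2 \left(5 - d\right) = 10 - 2 d$)
$O{\left(Q \right)} = - 8 Q$
$E{\left(G \right)} = -5 + G$
$y{\left(N,K \right)} = 15 - K$ ($y{\left(N,K \right)} = \left(-5 + \left(10 - -10\right)\right) - K = \left(-5 + \left(10 + 10\right)\right) - K = \left(-5 + 20\right) - K = 15 - K$)
$\left(25 - \left(9 - O{\left(6 \right)} - y{\left(3,2 \right)}\right)\right)^{2} = \left(25 + \left(\left(\left(-8\right) 6 + \left(15 - 2\right)\right) - 9\right)\right)^{2} = \left(25 + \left(\left(-48 + \left(15 - 2\right)\right) - 9\right)\right)^{2} = \left(25 + \left(\left(-48 + 13\right) - 9\right)\right)^{2} = \left(25 - 44\right)^{2} = \left(-19\right)^{2} = 361$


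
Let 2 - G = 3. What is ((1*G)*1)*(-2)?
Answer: 2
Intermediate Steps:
G = -1 (G = 2 - 1*3 = 2 - 3 = -1)
((1*G)*1)*(-2) = ((1*(-1))*1)*(-2) = -1*1*(-2) = -1*(-2) = 2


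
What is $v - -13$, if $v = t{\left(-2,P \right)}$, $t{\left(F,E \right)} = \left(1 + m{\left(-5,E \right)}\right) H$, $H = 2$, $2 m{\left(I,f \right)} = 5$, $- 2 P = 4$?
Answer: $20$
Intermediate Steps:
$P = -2$ ($P = \left(- \frac{1}{2}\right) 4 = -2$)
$m{\left(I,f \right)} = \frac{5}{2}$ ($m{\left(I,f \right)} = \frac{1}{2} \cdot 5 = \frac{5}{2}$)
$t{\left(F,E \right)} = 7$ ($t{\left(F,E \right)} = \left(1 + \frac{5}{2}\right) 2 = \frac{7}{2} \cdot 2 = 7$)
$v = 7$
$v - -13 = 7 - -13 = 7 + 13 = 20$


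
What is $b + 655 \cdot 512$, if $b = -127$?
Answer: $335233$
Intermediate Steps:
$b + 655 \cdot 512 = -127 + 655 \cdot 512 = -127 + 335360 = 335233$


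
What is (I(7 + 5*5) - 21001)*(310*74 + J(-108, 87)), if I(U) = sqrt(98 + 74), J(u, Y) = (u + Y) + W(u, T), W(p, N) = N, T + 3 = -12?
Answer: -481006904 + 45808*sqrt(43) ≈ -4.8071e+8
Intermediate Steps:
T = -15 (T = -3 - 12 = -15)
J(u, Y) = -15 + Y + u (J(u, Y) = (u + Y) - 15 = (Y + u) - 15 = -15 + Y + u)
I(U) = 2*sqrt(43) (I(U) = sqrt(172) = 2*sqrt(43))
(I(7 + 5*5) - 21001)*(310*74 + J(-108, 87)) = (2*sqrt(43) - 21001)*(310*74 + (-15 + 87 - 108)) = (-21001 + 2*sqrt(43))*(22940 - 36) = (-21001 + 2*sqrt(43))*22904 = -481006904 + 45808*sqrt(43)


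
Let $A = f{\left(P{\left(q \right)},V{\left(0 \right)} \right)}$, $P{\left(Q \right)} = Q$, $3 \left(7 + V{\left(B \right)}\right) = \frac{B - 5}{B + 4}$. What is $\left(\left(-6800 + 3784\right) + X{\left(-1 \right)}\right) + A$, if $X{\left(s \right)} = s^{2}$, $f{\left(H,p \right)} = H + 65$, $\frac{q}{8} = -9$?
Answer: $-3022$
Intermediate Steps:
$q = -72$ ($q = 8 \left(-9\right) = -72$)
$V{\left(B \right)} = -7 + \frac{-5 + B}{3 \left(4 + B\right)}$ ($V{\left(B \right)} = -7 + \frac{\left(B - 5\right) \frac{1}{B + 4}}{3} = -7 + \frac{\left(-5 + B\right) \frac{1}{4 + B}}{3} = -7 + \frac{\frac{1}{4 + B} \left(-5 + B\right)}{3} = -7 + \frac{-5 + B}{3 \left(4 + B\right)}$)
$f{\left(H,p \right)} = 65 + H$
$A = -7$ ($A = 65 - 72 = -7$)
$\left(\left(-6800 + 3784\right) + X{\left(-1 \right)}\right) + A = \left(\left(-6800 + 3784\right) + \left(-1\right)^{2}\right) - 7 = \left(-3016 + 1\right) - 7 = -3015 - 7 = -3022$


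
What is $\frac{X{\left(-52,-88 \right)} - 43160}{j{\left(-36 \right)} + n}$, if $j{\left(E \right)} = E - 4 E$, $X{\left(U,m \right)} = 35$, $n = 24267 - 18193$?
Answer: $- \frac{43125}{6182} \approx -6.9759$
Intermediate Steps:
$n = 6074$ ($n = 24267 - 18193 = 6074$)
$j{\left(E \right)} = - 3 E$
$\frac{X{\left(-52,-88 \right)} - 43160}{j{\left(-36 \right)} + n} = \frac{35 - 43160}{\left(-3\right) \left(-36\right) + 6074} = - \frac{43125}{108 + 6074} = - \frac{43125}{6182}$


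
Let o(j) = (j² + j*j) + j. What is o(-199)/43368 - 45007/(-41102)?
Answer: 2599522441/891255768 ≈ 2.9167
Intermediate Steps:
o(j) = j + 2*j² (o(j) = (j² + j²) + j = 2*j² + j = j + 2*j²)
o(-199)/43368 - 45007/(-41102) = -199*(1 + 2*(-199))/43368 - 45007/(-41102) = -199*(1 - 398)*(1/43368) - 45007*(-1/41102) = -199*(-397)*(1/43368) + 45007/41102 = 79003*(1/43368) + 45007/41102 = 79003/43368 + 45007/41102 = 2599522441/891255768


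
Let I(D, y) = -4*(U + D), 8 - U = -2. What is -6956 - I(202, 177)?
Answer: -6108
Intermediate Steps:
U = 10 (U = 8 - 1*(-2) = 8 + 2 = 10)
I(D, y) = -40 - 4*D (I(D, y) = -4*(10 + D) = -40 - 4*D)
-6956 - I(202, 177) = -6956 - (-40 - 4*202) = -6956 - (-40 - 808) = -6956 - 1*(-848) = -6956 + 848 = -6108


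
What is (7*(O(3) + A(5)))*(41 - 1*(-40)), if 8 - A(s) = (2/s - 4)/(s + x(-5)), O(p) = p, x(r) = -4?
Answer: 41391/5 ≈ 8278.2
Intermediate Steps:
A(s) = 8 - (-4 + 2/s)/(-4 + s) (A(s) = 8 - (2/s - 4)/(s - 4) = 8 - (-4 + 2/s)/(-4 + s))
(7*(O(3) + A(5)))*(41 - 1*(-40)) = (7*(3 + 2*(-1 - 14*5 + 4*5**2)/(5*(-4 + 5))))*(41 - 1*(-40)) = (7*(3 + 2*(1/5)*(-1 - 70 + 4*25)/1))*(41 + 40) = (7*(3 + 2*(1/5)*1*(-1 - 70 + 100)))*81 = (7*(3 + 2*(1/5)*1*29))*81 = (7*(3 + 58/5))*81 = (7*(73/5))*81 = (511/5)*81 = 41391/5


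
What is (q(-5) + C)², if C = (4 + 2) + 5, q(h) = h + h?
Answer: 1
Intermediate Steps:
q(h) = 2*h
C = 11 (C = 6 + 5 = 11)
(q(-5) + C)² = (2*(-5) + 11)² = (-10 + 11)² = 1² = 1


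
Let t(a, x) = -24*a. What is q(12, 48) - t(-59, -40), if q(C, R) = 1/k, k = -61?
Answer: -86377/61 ≈ -1416.0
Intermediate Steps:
q(C, R) = -1/61 (q(C, R) = 1/(-61) = -1/61)
q(12, 48) - t(-59, -40) = -1/61 - (-24)*(-59) = -1/61 - 1*1416 = -1/61 - 1416 = -86377/61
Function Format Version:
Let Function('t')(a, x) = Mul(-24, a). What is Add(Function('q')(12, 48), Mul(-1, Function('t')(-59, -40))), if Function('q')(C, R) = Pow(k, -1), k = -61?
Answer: Rational(-86377, 61) ≈ -1416.0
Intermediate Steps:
Function('q')(C, R) = Rational(-1, 61) (Function('q')(C, R) = Pow(-61, -1) = Rational(-1, 61))
Add(Function('q')(12, 48), Mul(-1, Function('t')(-59, -40))) = Add(Rational(-1, 61), Mul(-1, Mul(-24, -59))) = Add(Rational(-1, 61), Mul(-1, 1416)) = Add(Rational(-1, 61), -1416) = Rational(-86377, 61)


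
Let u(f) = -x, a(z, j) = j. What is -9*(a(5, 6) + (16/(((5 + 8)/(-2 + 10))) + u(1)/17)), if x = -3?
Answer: -31869/221 ≈ -144.20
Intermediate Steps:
u(f) = 3 (u(f) = -1*(-3) = 3)
-9*(a(5, 6) + (16/(((5 + 8)/(-2 + 10))) + u(1)/17)) = -9*(6 + (16/(((5 + 8)/(-2 + 10))) + 3/17)) = -9*(6 + (16/((13/8)) + 3*(1/17))) = -9*(6 + (16/((13*(⅛))) + 3/17)) = -9*(6 + (16/(13/8) + 3/17)) = -9*(6 + (16*(8/13) + 3/17)) = -9*(6 + (128/13 + 3/17)) = -9*(6 + 2215/221) = -9*3541/221 = -31869/221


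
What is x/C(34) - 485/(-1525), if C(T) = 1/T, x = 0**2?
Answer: 97/305 ≈ 0.31803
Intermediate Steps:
x = 0
x/C(34) - 485/(-1525) = 0/(1/34) - 485/(-1525) = 0/(1/34) - 485*(-1/1525) = 0*34 + 97/305 = 0 + 97/305 = 97/305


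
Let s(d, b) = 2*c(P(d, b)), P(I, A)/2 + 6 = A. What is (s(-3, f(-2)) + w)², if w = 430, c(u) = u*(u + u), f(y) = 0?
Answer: 1012036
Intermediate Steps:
P(I, A) = -12 + 2*A
c(u) = 2*u² (c(u) = u*(2*u) = 2*u²)
s(d, b) = 4*(-12 + 2*b)² (s(d, b) = 2*(2*(-12 + 2*b)²) = 4*(-12 + 2*b)²)
(s(-3, f(-2)) + w)² = (16*(-6 + 0)² + 430)² = (16*(-6)² + 430)² = (16*36 + 430)² = (576 + 430)² = 1006² = 1012036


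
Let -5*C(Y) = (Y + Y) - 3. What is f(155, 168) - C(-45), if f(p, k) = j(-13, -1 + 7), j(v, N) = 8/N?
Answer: -259/15 ≈ -17.267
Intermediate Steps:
f(p, k) = 4/3 (f(p, k) = 8/(-1 + 7) = 8/6 = 8*(1/6) = 4/3)
C(Y) = 3/5 - 2*Y/5 (C(Y) = -((Y + Y) - 3)/5 = -(2*Y - 3)/5 = -(-3 + 2*Y)/5 = 3/5 - 2*Y/5)
f(155, 168) - C(-45) = 4/3 - (3/5 - 2/5*(-45)) = 4/3 - (3/5 + 18) = 4/3 - 1*93/5 = 4/3 - 93/5 = -259/15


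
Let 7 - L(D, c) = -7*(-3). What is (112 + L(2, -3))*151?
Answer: 14798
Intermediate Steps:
L(D, c) = -14 (L(D, c) = 7 - (-7)*(-3) = 7 - 1*21 = 7 - 21 = -14)
(112 + L(2, -3))*151 = (112 - 14)*151 = 98*151 = 14798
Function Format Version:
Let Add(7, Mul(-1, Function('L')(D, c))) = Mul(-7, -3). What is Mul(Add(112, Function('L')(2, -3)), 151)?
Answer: 14798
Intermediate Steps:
Function('L')(D, c) = -14 (Function('L')(D, c) = Add(7, Mul(-1, Mul(-7, -3))) = Add(7, Mul(-1, 21)) = Add(7, -21) = -14)
Mul(Add(112, Function('L')(2, -3)), 151) = Mul(Add(112, -14), 151) = Mul(98, 151) = 14798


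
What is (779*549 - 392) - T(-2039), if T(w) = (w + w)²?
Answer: -16202805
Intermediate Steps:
T(w) = 4*w² (T(w) = (2*w)² = 4*w²)
(779*549 - 392) - T(-2039) = (779*549 - 392) - 4*(-2039)² = (427671 - 392) - 4*4157521 = 427279 - 1*16630084 = 427279 - 16630084 = -16202805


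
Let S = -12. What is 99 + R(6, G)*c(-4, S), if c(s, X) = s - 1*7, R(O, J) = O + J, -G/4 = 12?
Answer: 561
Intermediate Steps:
G = -48 (G = -4*12 = -48)
R(O, J) = J + O
c(s, X) = -7 + s (c(s, X) = s - 7 = -7 + s)
99 + R(6, G)*c(-4, S) = 99 + (-48 + 6)*(-7 - 4) = 99 - 42*(-11) = 99 + 462 = 561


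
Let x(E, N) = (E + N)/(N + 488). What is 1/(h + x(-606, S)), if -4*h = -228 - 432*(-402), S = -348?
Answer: -70/3035607 ≈ -2.3060e-5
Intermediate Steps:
x(E, N) = (E + N)/(488 + N)
h = -43359 (h = -(-228 - 432*(-402))/4 = -(-228 + 173664)/4 = -¼*173436 = -43359)
1/(h + x(-606, S)) = 1/(-43359 + (-606 - 348)/(488 - 348)) = 1/(-43359 - 954/140) = 1/(-43359 + (1/140)*(-954)) = 1/(-43359 - 477/70) = 1/(-3035607/70) = -70/3035607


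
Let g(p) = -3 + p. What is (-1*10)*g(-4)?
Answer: 70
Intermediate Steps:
(-1*10)*g(-4) = (-1*10)*(-3 - 4) = -10*(-7) = 70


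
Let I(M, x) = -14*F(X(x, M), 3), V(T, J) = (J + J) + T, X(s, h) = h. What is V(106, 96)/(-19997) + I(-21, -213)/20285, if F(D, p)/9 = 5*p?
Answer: -8767852/81127829 ≈ -0.10807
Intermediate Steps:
F(D, p) = 45*p (F(D, p) = 9*(5*p) = 45*p)
V(T, J) = T + 2*J (V(T, J) = 2*J + T = T + 2*J)
I(M, x) = -1890 (I(M, x) = -630*3 = -14*135 = -1890)
V(106, 96)/(-19997) + I(-21, -213)/20285 = (106 + 2*96)/(-19997) - 1890/20285 = (106 + 192)*(-1/19997) - 1890*1/20285 = 298*(-1/19997) - 378/4057 = -298/19997 - 378/4057 = -8767852/81127829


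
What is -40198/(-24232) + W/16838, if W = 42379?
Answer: 425945463/102004604 ≈ 4.1758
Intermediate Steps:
-40198/(-24232) + W/16838 = -40198/(-24232) + 42379/16838 = -40198*(-1/24232) + 42379*(1/16838) = 20099/12116 + 42379/16838 = 425945463/102004604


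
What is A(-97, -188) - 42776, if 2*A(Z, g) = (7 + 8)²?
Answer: -85327/2 ≈ -42664.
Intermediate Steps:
A(Z, g) = 225/2 (A(Z, g) = (7 + 8)²/2 = (½)*15² = (½)*225 = 225/2)
A(-97, -188) - 42776 = 225/2 - 42776 = -85327/2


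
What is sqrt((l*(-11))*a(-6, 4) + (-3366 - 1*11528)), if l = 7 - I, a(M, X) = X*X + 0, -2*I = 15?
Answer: I*sqrt(17446) ≈ 132.08*I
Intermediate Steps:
I = -15/2 (I = -1/2*15 = -15/2 ≈ -7.5000)
a(M, X) = X**2 (a(M, X) = X**2 + 0 = X**2)
l = 29/2 (l = 7 - 1*(-15/2) = 7 + 15/2 = 29/2 ≈ 14.500)
sqrt((l*(-11))*a(-6, 4) + (-3366 - 1*11528)) = sqrt(((29/2)*(-11))*4**2 + (-3366 - 1*11528)) = sqrt(-319/2*16 + (-3366 - 11528)) = sqrt(-2552 - 14894) = sqrt(-17446) = I*sqrt(17446)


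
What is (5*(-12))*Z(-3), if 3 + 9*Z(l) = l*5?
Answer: 120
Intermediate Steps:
Z(l) = -1/3 + 5*l/9 (Z(l) = -1/3 + (l*5)/9 = -1/3 + (5*l)/9 = -1/3 + 5*l/9)
(5*(-12))*Z(-3) = (5*(-12))*(-1/3 + (5/9)*(-3)) = -60*(-1/3 - 5/3) = -60*(-2) = 120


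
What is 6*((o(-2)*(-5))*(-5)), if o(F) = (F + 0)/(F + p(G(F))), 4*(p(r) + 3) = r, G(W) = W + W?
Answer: 50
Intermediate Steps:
G(W) = 2*W
p(r) = -3 + r/4
o(F) = F/(-3 + 3*F/2) (o(F) = (F + 0)/(F + (-3 + (2*F)/4)) = F/(F + (-3 + F/2)) = F/(-3 + 3*F/2))
6*((o(-2)*(-5))*(-5)) = 6*((((⅔)*(-2)/(-2 - 2))*(-5))*(-5)) = 6*((((⅔)*(-2)/(-4))*(-5))*(-5)) = 6*((((⅔)*(-2)*(-¼))*(-5))*(-5)) = 6*(((⅓)*(-5))*(-5)) = 6*(-5/3*(-5)) = 6*(25/3) = 50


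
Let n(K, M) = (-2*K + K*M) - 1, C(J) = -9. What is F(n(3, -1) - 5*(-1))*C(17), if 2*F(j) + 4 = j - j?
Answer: 18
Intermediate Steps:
n(K, M) = -1 - 2*K + K*M
F(j) = -2 (F(j) = -2 + (j - j)/2 = -2 + (½)*0 = -2 + 0 = -2)
F(n(3, -1) - 5*(-1))*C(17) = -2*(-9) = 18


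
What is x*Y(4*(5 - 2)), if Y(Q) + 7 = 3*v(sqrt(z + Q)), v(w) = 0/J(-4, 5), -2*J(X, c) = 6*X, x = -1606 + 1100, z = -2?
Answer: 3542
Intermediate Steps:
x = -506
J(X, c) = -3*X
v(w) = 0 (v(w) = 0/((-3*(-4))) = 0/12 = 0*(1/12) = 0)
Y(Q) = -7 (Y(Q) = -7 + 3*0 = -7 + 0 = -7)
x*Y(4*(5 - 2)) = -506*(-7) = 3542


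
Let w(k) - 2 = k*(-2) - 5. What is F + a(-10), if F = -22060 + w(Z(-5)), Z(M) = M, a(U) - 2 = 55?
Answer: -21996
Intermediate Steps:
a(U) = 57 (a(U) = 2 + 55 = 57)
w(k) = -3 - 2*k (w(k) = 2 + (k*(-2) - 5) = 2 + (-2*k - 5) = 2 + (-5 - 2*k) = -3 - 2*k)
F = -22053 (F = -22060 + (-3 - 2*(-5)) = -22060 + (-3 + 10) = -22060 + 7 = -22053)
F + a(-10) = -22053 + 57 = -21996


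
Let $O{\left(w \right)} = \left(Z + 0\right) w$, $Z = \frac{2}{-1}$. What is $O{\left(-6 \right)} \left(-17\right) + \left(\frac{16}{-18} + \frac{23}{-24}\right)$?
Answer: $- \frac{14821}{72} \approx -205.85$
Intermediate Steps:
$Z = -2$ ($Z = 2 \left(-1\right) = -2$)
$O{\left(w \right)} = - 2 w$ ($O{\left(w \right)} = \left(-2 + 0\right) w = - 2 w$)
$O{\left(-6 \right)} \left(-17\right) + \left(\frac{16}{-18} + \frac{23}{-24}\right) = \left(-2\right) \left(-6\right) \left(-17\right) + \left(\frac{16}{-18} + \frac{23}{-24}\right) = 12 \left(-17\right) + \left(16 \left(- \frac{1}{18}\right) + 23 \left(- \frac{1}{24}\right)\right) = -204 - \frac{133}{72} = - \frac{14821}{72}$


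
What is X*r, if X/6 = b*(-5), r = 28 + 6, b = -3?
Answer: 3060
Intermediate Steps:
r = 34
X = 90 (X = 6*(-3*(-5)) = 6*15 = 90)
X*r = 90*34 = 3060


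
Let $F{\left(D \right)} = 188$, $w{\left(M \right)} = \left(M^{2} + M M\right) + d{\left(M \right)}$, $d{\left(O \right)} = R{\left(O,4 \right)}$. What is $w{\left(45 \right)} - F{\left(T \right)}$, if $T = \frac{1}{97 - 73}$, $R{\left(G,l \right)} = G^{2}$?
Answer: $5887$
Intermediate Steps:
$d{\left(O \right)} = O^{2}$
$T = \frac{1}{24} \approx 0.041667$
$w{\left(M \right)} = 3 M^{2}$ ($w{\left(M \right)} = \left(M^{2} + M M\right) + M^{2} = \left(M^{2} + M^{2}\right) + M^{2} = 2 M^{2} + M^{2} = 3 M^{2}$)
$w{\left(45 \right)} - F{\left(T \right)} = 3 \cdot 45^{2} - 188 = 3 \cdot 2025 - 188 = 6075 - 188 = 5887$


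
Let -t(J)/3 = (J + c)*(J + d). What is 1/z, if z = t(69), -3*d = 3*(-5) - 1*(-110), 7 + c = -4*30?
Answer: 1/6496 ≈ 0.00015394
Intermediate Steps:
c = -127 (c = -7 - 4*30 = -7 - 120 = -127)
d = -95/3 (d = -(3*(-5) - 1*(-110))/3 = -(-15 + 110)/3 = -1/3*95 = -95/3 ≈ -31.667)
t(J) = -3*(-127 + J)*(-95/3 + J) (t(J) = -3*(J - 127)*(J - 95/3) = -3*(-127 + J)*(-95/3 + J))
z = 6496 (z = -12065 - 3*69**2 + 476*69 = -12065 - 3*4761 + 32844 = -12065 - 14283 + 32844 = 6496)
1/z = 1/6496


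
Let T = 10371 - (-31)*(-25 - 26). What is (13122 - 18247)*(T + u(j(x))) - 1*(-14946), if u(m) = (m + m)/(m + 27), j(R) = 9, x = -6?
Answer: -90072733/2 ≈ -4.5036e+7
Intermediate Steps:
u(m) = 2*m/(27 + m) (u(m) = (2*m)/(27 + m) = 2*m/(27 + m))
T = 8790 (T = 10371 - (-31)*(-51) = 10371 - 1*1581 = 10371 - 1581 = 8790)
(13122 - 18247)*(T + u(j(x))) - 1*(-14946) = (13122 - 18247)*(8790 + 2*9/(27 + 9)) - 1*(-14946) = -5125*(8790 + 2*9/36) + 14946 = -5125*(8790 + 2*9*(1/36)) + 14946 = -5125*(8790 + 1/2) + 14946 = -5125*17581/2 + 14946 = -90102625/2 + 14946 = -90072733/2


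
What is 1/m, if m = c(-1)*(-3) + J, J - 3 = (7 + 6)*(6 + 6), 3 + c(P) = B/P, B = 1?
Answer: 1/171 ≈ 0.0058480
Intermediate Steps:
c(P) = -3 + 1/P
J = 159 (J = 3 + (7 + 6)*(6 + 6) = 3 + 13*12 = 3 + 156 = 159)
m = 171 (m = (-3 + 1/(-1))*(-3) + 159 = (-3 - 1)*(-3) + 159 = -4*(-3) + 159 = 12 + 159 = 171)
1/m = 1/171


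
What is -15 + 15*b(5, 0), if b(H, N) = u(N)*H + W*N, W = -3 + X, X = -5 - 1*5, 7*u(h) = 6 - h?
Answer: 345/7 ≈ 49.286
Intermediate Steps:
u(h) = 6/7 - h/7 (u(h) = (6 - h)/7 = 6/7 - h/7)
X = -10 (X = -5 - 5 = -10)
W = -13 (W = -3 - 10 = -13)
b(H, N) = -13*N + H*(6/7 - N/7) (b(H, N) = (6/7 - N/7)*H - 13*N = H*(6/7 - N/7) - 13*N = -13*N + H*(6/7 - N/7))
-15 + 15*b(5, 0) = -15 + 15*(-13*0 - ⅐*5*(-6 + 0)) = -15 + 15*(0 - ⅐*5*(-6)) = -15 + 15*(0 + 30/7) = -15 + 15*(30/7) = -15 + 450/7 = 345/7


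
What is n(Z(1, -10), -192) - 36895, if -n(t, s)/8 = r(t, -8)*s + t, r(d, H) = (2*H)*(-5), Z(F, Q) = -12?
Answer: 86081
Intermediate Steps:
r(d, H) = -10*H
n(t, s) = -640*s - 8*t (n(t, s) = -8*((-10*(-8))*s + t) = -8*(80*s + t) = -8*(t + 80*s) = -640*s - 8*t)
n(Z(1, -10), -192) - 36895 = (-640*(-192) - 8*(-12)) - 36895 = (122880 + 96) - 36895 = 122976 - 36895 = 86081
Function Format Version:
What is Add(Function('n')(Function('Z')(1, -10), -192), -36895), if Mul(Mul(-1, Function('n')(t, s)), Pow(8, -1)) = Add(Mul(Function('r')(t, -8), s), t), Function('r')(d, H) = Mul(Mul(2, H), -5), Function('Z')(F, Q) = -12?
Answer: 86081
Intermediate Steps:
Function('r')(d, H) = Mul(-10, H)
Function('n')(t, s) = Add(Mul(-640, s), Mul(-8, t)) (Function('n')(t, s) = Mul(-8, Add(Mul(Mul(-10, -8), s), t)) = Mul(-8, Add(Mul(80, s), t)) = Mul(-8, Add(t, Mul(80, s))) = Add(Mul(-640, s), Mul(-8, t)))
Add(Function('n')(Function('Z')(1, -10), -192), -36895) = Add(Add(Mul(-640, -192), Mul(-8, -12)), -36895) = Add(Add(122880, 96), -36895) = Add(122976, -36895) = 86081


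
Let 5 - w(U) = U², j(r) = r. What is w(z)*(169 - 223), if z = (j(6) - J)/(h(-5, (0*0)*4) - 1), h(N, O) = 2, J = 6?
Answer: -270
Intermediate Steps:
z = 0 (z = (6 - 1*6)/(2 - 1) = (6 - 6)/1 = 0*1 = 0)
w(U) = 5 - U²
w(z)*(169 - 223) = (5 - 1*0²)*(169 - 223) = (5 - 1*0)*(-54) = (5 + 0)*(-54) = 5*(-54) = -270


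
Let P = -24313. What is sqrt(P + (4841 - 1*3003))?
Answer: 5*I*sqrt(899) ≈ 149.92*I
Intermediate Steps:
sqrt(P + (4841 - 1*3003)) = sqrt(-24313 + (4841 - 1*3003)) = sqrt(-24313 + (4841 - 3003)) = sqrt(-24313 + 1838) = sqrt(-22475) = 5*I*sqrt(899)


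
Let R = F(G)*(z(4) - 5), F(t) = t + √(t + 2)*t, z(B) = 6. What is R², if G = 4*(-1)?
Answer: -16 + 32*I*√2 ≈ -16.0 + 45.255*I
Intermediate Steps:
G = -4
F(t) = t + t*√(2 + t) (F(t) = t + √(2 + t)*t = t + t*√(2 + t))
R = -4 - 4*I*√2 (R = (-4*(1 + √(2 - 4)))*(6 - 5) = -4*(1 + √(-2))*1 = -4*(1 + I*√2)*1 = (-4 - 4*I*√2)*1 = -4 - 4*I*√2 ≈ -4.0 - 5.6569*I)
R² = (-4 - 4*I*√2)²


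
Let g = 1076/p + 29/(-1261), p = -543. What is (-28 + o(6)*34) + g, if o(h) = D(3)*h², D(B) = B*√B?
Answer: -20544827/684723 + 3672*√3 ≈ 6330.1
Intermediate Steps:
D(B) = B^(3/2)
g = -1372583/684723 (g = 1076/(-543) + 29/(-1261) = 1076*(-1/543) + 29*(-1/1261) = -1076/543 - 29/1261 = -1372583/684723 ≈ -2.0046)
o(h) = 3*√3*h² (o(h) = 3^(3/2)*h² = (3*√3)*h² = 3*√3*h²)
(-28 + o(6)*34) + g = (-28 + (3*√3*6²)*34) - 1372583/684723 = (-28 + (3*√3*36)*34) - 1372583/684723 = (-28 + (108*√3)*34) - 1372583/684723 = (-28 + 3672*√3) - 1372583/684723 = -20544827/684723 + 3672*√3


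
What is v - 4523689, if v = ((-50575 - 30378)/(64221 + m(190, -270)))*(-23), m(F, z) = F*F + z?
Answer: -452597746220/100051 ≈ -4.5237e+6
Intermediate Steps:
m(F, z) = z + F**2 (m(F, z) = F**2 + z = z + F**2)
v = 1861919/100051 (v = ((-50575 - 30378)/(64221 + (-270 + 190**2)))*(-23) = -80953/(64221 + (-270 + 36100))*(-23) = -80953/(64221 + 35830)*(-23) = -80953/100051*(-23) = 1861919/100051 ≈ 18.610)
v - 4523689 = 1861919/100051 - 4523689 = -452597746220/100051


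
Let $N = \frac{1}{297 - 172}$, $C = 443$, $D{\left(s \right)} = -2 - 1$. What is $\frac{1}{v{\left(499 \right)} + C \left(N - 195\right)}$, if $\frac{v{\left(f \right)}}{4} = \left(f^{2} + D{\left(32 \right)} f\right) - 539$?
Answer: $\frac{125}{112684818} \approx 1.1093 \cdot 10^{-6}$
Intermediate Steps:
$D{\left(s \right)} = -3$ ($D{\left(s \right)} = -2 - 1 = -3$)
$N = \frac{1}{125} \approx 0.008$
$v{\left(f \right)} = -2156 - 12 f + 4 f^{2}$ ($v{\left(f \right)} = 4 \left(\left(f^{2} - 3 f\right) - 539\right) = 4 \left(-539 + f^{2} - 3 f\right) = -2156 - 12 f + 4 f^{2}$)
$\frac{1}{v{\left(499 \right)} + C \left(N - 195\right)} = \frac{1}{\left(-2156 - 5988 + 4 \cdot 499^{2}\right) + 443 \left(\frac{1}{125} - 195\right)} = \frac{1}{\left(-2156 - 5988 + 4 \cdot 249001\right) + 443 \left(- \frac{24374}{125}\right)} = \frac{1}{\left(-2156 - 5988 + 996004\right) - \frac{10797682}{125}} = \frac{1}{987860 - \frac{10797682}{125}} = \frac{1}{\frac{112684818}{125}} = \frac{125}{112684818}$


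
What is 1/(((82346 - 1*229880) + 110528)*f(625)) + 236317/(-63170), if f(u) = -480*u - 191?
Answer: -656303598398778/175436800195705 ≈ -3.7410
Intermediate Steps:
f(u) = -191 - 480*u
1/(((82346 - 1*229880) + 110528)*f(625)) + 236317/(-63170) = 1/(((82346 - 1*229880) + 110528)*(-191 - 480*625)) + 236317/(-63170) = 1/(((82346 - 229880) + 110528)*(-191 - 300000)) + 236317*(-1/63170) = 1/((-147534 + 110528)*(-300191)) - 236317/63170 = -1/300191/(-37006) - 236317/63170 = -1/37006*(-1/300191) - 236317/63170 = 1/11108868146 - 236317/63170 = -656303598398778/175436800195705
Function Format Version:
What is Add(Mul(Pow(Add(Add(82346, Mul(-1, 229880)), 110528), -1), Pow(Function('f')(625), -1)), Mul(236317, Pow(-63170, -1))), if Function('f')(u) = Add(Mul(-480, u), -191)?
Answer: Rational(-656303598398778, 175436800195705) ≈ -3.7410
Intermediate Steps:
Function('f')(u) = Add(-191, Mul(-480, u))
Add(Mul(Pow(Add(Add(82346, Mul(-1, 229880)), 110528), -1), Pow(Function('f')(625), -1)), Mul(236317, Pow(-63170, -1))) = Add(Mul(Pow(Add(Add(82346, Mul(-1, 229880)), 110528), -1), Pow(Add(-191, Mul(-480, 625)), -1)), Mul(236317, Pow(-63170, -1))) = Add(Mul(Pow(Add(Add(82346, -229880), 110528), -1), Pow(Add(-191, -300000), -1)), Mul(236317, Rational(-1, 63170))) = Add(Mul(Pow(Add(-147534, 110528), -1), Pow(-300191, -1)), Rational(-236317, 63170)) = Add(Mul(Pow(-37006, -1), Rational(-1, 300191)), Rational(-236317, 63170)) = Add(Mul(Rational(-1, 37006), Rational(-1, 300191)), Rational(-236317, 63170)) = Add(Rational(1, 11108868146), Rational(-236317, 63170)) = Rational(-656303598398778, 175436800195705)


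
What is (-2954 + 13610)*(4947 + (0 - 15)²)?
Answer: 55112832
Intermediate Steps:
(-2954 + 13610)*(4947 + (0 - 15)²) = 10656*(4947 + (-15)²) = 10656*(4947 + 225) = 10656*5172 = 55112832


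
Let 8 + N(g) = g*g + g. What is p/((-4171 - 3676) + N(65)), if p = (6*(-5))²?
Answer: -180/713 ≈ -0.25245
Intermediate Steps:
N(g) = -8 + g + g² (N(g) = -8 + (g*g + g) = -8 + (g² + g) = -8 + (g + g²) = -8 + g + g²)
p = 900 (p = (-30)² = 900)
p/((-4171 - 3676) + N(65)) = 900/((-4171 - 3676) + (-8 + 65 + 65²)) = 900/(-7847 + (-8 + 65 + 4225)) = 900/(-7847 + 4282) = 900/(-3565) = 900*(-1/3565) = -180/713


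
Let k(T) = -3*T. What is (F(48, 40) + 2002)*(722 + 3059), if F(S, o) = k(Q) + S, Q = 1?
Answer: 7739707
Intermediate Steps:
F(S, o) = -3 + S (F(S, o) = -3*1 + S = -3 + S)
(F(48, 40) + 2002)*(722 + 3059) = ((-3 + 48) + 2002)*(722 + 3059) = (45 + 2002)*3781 = 2047*3781 = 7739707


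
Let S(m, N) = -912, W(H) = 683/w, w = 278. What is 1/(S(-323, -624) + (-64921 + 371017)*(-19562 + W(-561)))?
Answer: -139/832206738312 ≈ -1.6703e-10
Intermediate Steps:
W(H) = 683/278
1/(S(-323, -624) + (-64921 + 371017)*(-19562 + W(-561))) = 1/(-912 + (-64921 + 371017)*(-19562 + 683/278)) = 1/(-912 + 306096*(-5437553/278)) = 1/(-912 - 832206611544/139) = 1/(-832206738312/139) = -139/832206738312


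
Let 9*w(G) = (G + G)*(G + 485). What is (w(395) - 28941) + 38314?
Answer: 779557/9 ≈ 86618.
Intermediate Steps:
w(G) = 2*G*(485 + G)/9 (w(G) = ((G + G)*(G + 485))/9 = ((2*G)*(485 + G))/9 = (2*G*(485 + G))/9 = 2*G*(485 + G)/9)
(w(395) - 28941) + 38314 = ((2/9)*395*(485 + 395) - 28941) + 38314 = ((2/9)*395*880 - 28941) + 38314 = (695200/9 - 28941) + 38314 = 434731/9 + 38314 = 779557/9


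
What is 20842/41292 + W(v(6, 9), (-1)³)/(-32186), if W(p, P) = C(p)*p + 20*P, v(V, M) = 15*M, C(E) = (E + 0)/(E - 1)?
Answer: 22312019467/44522314452 ≈ 0.50114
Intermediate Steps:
C(E) = E/(-1 + E)
W(p, P) = 20*P + p²/(-1 + p) (W(p, P) = (p/(-1 + p))*p + 20*P = p²/(-1 + p) + 20*P = 20*P + p²/(-1 + p))
20842/41292 + W(v(6, 9), (-1)³)/(-32186) = 20842/41292 + (((15*9)² + 20*(-1)³*(-1 + 15*9))/(-1 + 15*9))/(-32186) = 20842*(1/41292) + ((135² + 20*(-1)*(-1 + 135))/(-1 + 135))*(-1/32186) = 10421/20646 + ((18225 + 20*(-1)*134)/134)*(-1/32186) = 10421/20646 + ((18225 - 2680)/134)*(-1/32186) = 10421/20646 + ((1/134)*15545)*(-1/32186) = 10421/20646 + (15545/134)*(-1/32186) = 10421/20646 - 15545/4312924 = 22312019467/44522314452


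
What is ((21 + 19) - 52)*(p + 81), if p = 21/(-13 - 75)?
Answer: -21321/22 ≈ -969.14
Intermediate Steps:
p = -21/88 (p = 21/(-88) = 21*(-1/88) = -21/88 ≈ -0.23864)
((21 + 19) - 52)*(p + 81) = ((21 + 19) - 52)*(-21/88 + 81) = (40 - 52)*(7107/88) = -12*7107/88 = -21321/22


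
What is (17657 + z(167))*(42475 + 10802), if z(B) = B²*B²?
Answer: 41439595305906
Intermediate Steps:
z(B) = B⁴
(17657 + z(167))*(42475 + 10802) = (17657 + 167⁴)*(42475 + 10802) = (17657 + 777796321)*53277 = 777813978*53277 = 41439595305906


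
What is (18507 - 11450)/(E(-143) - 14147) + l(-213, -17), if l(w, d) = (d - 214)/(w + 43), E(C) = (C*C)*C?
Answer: 169390021/124880045 ≈ 1.3564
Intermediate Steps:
E(C) = C³ (E(C) = C²*C = C³)
l(w, d) = (-214 + d)/(43 + w)
(18507 - 11450)/(E(-143) - 14147) + l(-213, -17) = (18507 - 11450)/((-143)³ - 14147) + (-214 - 17)/(43 - 213) = 7057/(-2924207 - 14147) - 231/(-170) = 7057/(-2938354) - 1/170*(-231) = 7057*(-1/2938354) + 231/170 = -7057/2938354 + 231/170 = 169390021/124880045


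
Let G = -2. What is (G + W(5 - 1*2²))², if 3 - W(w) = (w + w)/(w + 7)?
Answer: 9/16 ≈ 0.56250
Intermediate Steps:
W(w) = 3 - 2*w/(7 + w) (W(w) = 3 - (w + w)/(w + 7) = 3 - 2*w/(7 + w))
(G + W(5 - 1*2²))² = (-2 + (21 + (5 - 1*2²))/(7 + (5 - 1*2²)))² = (-2 + (21 + (5 - 1*4))/(7 + (5 - 1*4)))² = (-2 + (21 + (5 - 4))/(7 + (5 - 4)))² = (-2 + (21 + 1)/(7 + 1))² = (-2 + 22/8)² = (-2 + (⅛)*22)² = (-2 + 11/4)² = (¾)² = 9/16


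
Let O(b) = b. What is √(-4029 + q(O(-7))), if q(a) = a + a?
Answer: I*√4043 ≈ 63.585*I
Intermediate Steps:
q(a) = 2*a
√(-4029 + q(O(-7))) = √(-4029 + 2*(-7)) = √(-4029 - 14) = √(-4043) = I*√4043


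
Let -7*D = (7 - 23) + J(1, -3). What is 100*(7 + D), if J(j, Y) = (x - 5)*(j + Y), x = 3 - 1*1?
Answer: 5900/7 ≈ 842.86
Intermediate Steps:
x = 2 (x = 3 - 1 = 2)
J(j, Y) = -3*Y - 3*j (J(j, Y) = (2 - 5)*(j + Y) = -3*(Y + j) = -3*Y - 3*j)
D = 10/7 (D = -((7 - 23) + (-3*(-3) - 3*1))/7 = -(-16 + (9 - 3))/7 = -(-16 + 6)/7 = -⅐*(-10) = 10/7 ≈ 1.4286)
100*(7 + D) = 100*(7 + 10/7) = 100*(59/7) = 5900/7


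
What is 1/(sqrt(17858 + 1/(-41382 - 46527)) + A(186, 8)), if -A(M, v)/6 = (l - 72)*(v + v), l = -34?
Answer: 16878528/171726280571 - sqrt(138006486066189)/9101492870263 ≈ 9.6997e-5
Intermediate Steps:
A(M, v) = 1272*v (A(M, v) = -6*(-34 - 72)*(v + v) = -(-636)*2*v = -(-1272)*v = 1272*v)
1/(sqrt(17858 + 1/(-41382 - 46527)) + A(186, 8)) = 1/(sqrt(17858 + 1/(-41382 - 46527)) + 1272*8) = 1/(sqrt(17858 + 1/(-87909)) + 10176) = 1/(sqrt(17858 - 1/87909) + 10176) = 1/(sqrt(1569878921/87909) + 10176) = 1/(sqrt(138006486066189)/87909 + 10176) = 1/(10176 + sqrt(138006486066189)/87909)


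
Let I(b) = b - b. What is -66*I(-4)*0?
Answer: 0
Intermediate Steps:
I(b) = 0
-66*I(-4)*0 = -66*0*0 = 0*0 = 0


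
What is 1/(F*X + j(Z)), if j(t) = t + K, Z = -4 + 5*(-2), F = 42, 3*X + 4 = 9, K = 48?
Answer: 1/104 ≈ 0.0096154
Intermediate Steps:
X = 5/3 (X = -4/3 + (⅓)*9 = -4/3 + 3 = 5/3 ≈ 1.6667)
Z = -14 (Z = -4 - 10 = -14)
j(t) = 48 + t (j(t) = t + 48 = 48 + t)
1/(F*X + j(Z)) = 1/(42*(5/3) + (48 - 14)) = 1/(70 + 34) = 1/104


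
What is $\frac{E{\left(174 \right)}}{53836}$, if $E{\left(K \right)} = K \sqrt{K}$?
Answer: $\frac{87 \sqrt{174}}{26918} \approx 0.042634$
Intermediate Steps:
$E{\left(K \right)} = K^{\frac{3}{2}}$
$\frac{E{\left(174 \right)}}{53836} = \frac{174^{\frac{3}{2}}}{53836} = 174 \sqrt{174} \cdot \frac{1}{53836} = \frac{87 \sqrt{174}}{26918}$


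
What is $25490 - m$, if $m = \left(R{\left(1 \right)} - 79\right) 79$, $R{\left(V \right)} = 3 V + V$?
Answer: $31415$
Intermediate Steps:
$R{\left(V \right)} = 4 V$
$m = -5925$ ($m = \left(4 \cdot 1 - 79\right) 79 = \left(4 - 79\right) 79 = \left(-75\right) 79 = -5925$)
$25490 - m = 25490 - -5925 = 25490 + 5925 = 31415$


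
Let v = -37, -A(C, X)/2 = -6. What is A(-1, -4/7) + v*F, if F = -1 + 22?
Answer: -765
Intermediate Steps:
A(C, X) = 12 (A(C, X) = -2*(-6) = 12)
F = 21
A(-1, -4/7) + v*F = 12 - 37*21 = 12 - 777 = -765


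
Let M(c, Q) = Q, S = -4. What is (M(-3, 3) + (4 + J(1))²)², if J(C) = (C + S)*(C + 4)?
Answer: 15376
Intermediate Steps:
J(C) = (-4 + C)*(4 + C) (J(C) = (C - 4)*(C + 4) = (-4 + C)*(4 + C))
(M(-3, 3) + (4 + J(1))²)² = (3 + (4 + (-16 + 1²))²)² = (3 + (4 + (-16 + 1))²)² = (3 + (4 - 15)²)² = (3 + (-11)²)² = (3 + 121)² = 124² = 15376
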